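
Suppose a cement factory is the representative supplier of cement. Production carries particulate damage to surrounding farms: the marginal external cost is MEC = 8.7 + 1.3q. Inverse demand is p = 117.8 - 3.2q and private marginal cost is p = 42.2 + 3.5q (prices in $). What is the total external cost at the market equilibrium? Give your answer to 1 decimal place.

$180.9

Market equilibrium (private): 42.2 + 3.5q = 117.8 - 3.2q → q_m = 11.2836.
Total external cost = ∫₀^{q_m} (8.7 + 1.3q) dq = 8.7×11.2836 + ½×1.3×11.2836² = 180.9251.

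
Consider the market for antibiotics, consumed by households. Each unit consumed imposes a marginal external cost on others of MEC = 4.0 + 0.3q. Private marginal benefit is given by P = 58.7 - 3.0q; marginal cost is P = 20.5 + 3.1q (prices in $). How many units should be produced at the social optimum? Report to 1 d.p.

Social marginal benefit = demand − MEC = 54.7 - 3.3q.
Set SMB = MC: 54.7 - 3.3q = 20.5 + 3.1q → q* = 5.3438.

q* = 5.3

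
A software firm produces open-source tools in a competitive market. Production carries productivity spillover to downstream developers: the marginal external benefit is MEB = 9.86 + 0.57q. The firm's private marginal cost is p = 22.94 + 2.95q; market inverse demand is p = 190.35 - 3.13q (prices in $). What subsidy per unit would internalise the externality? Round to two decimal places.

Social marginal cost = private MC − MEB = 13.08 + 2.38q.
Set SMC = demand: 13.08 + 2.38q = 190.35 - 3.13q → q* = 32.1724.
The Pigouvian subsidy equals MEB at q*: 9.86 + 0.57×32.1724 = 28.1983.

subsidy = $28.20 per unit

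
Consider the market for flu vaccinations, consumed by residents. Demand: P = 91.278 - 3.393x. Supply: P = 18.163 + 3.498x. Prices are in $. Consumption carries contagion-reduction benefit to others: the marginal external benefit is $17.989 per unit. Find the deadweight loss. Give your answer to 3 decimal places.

Market equilibrium (private): 18.163 + 3.498x = 91.278 - 3.393x → x_m = 10.6102.
Social marginal benefit = demand + MEB = 109.267 - 3.393x.
Set SMB = MC: 109.267 - 3.393x = 18.163 + 3.498x → x* = 13.2207.
Height of the DWL triangle at x_m is SMB(x_m) − MC(x_m) = MEB(x_m) = 17.9890.
DWL = ½ × 2.6105 × 17.9890 = 23.4801.

DWL = $23.480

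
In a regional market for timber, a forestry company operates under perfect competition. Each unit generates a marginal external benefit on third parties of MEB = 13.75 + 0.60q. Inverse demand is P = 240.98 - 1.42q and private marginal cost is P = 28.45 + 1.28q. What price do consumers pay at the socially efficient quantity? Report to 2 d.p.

Social marginal cost = private MC − MEB = 14.70 + 0.68q.
Set SMC = demand: 14.70 + 0.68q = 240.98 - 1.42q → q* = 107.7524.
Consumer price on the demand curve at q*: 240.98 − 1.42×107.7524 = 87.9716.

P = 87.97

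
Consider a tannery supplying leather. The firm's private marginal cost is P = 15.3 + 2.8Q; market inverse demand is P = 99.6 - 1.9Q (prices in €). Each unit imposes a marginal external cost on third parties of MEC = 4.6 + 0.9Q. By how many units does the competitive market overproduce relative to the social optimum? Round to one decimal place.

3.7 units

Market equilibrium (private): 15.3 + 2.8Q = 99.6 - 1.9Q → Q_m = 17.9362.
Social marginal cost = private MC + MEC = 19.9 + 3.7Q.
Set SMC = demand: 19.9 + 3.7Q = 99.6 - 1.9Q → Q* = 14.2321.
Gap = |17.9362 − 14.2321| = 3.7041.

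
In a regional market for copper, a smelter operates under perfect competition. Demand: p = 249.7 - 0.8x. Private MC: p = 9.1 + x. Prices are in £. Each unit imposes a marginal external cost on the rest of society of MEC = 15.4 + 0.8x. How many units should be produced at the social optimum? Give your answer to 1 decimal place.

x* = 86.6

Social marginal cost = private MC + MEC = 24.5 + 1.8x.
Set SMC = demand: 24.5 + 1.8x = 249.7 - 0.8x → x* = 86.6154.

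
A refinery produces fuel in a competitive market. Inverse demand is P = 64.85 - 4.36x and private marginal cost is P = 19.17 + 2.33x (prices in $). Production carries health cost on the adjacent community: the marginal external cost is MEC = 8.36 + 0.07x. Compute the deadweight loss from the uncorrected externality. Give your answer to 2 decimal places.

DWL = $5.78

Market equilibrium (private): 19.17 + 2.33x = 64.85 - 4.36x → x_m = 6.8281.
Social marginal cost = private MC + MEC = 27.53 + 2.40x.
Set SMC = demand: 27.53 + 2.40x = 64.85 - 4.36x → x* = 5.5207.
The loss is the area between SMC and demand from x* to x_m; with linear curves that's a triangle of height MEC(x_m).
DWL = ½ × 1.3074 × 8.8380 = 5.7774.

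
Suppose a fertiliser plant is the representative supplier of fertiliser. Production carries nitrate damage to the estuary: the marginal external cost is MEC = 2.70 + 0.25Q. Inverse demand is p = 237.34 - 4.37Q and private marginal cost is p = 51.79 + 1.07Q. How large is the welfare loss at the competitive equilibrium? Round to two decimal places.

Market equilibrium (private): 51.79 + 1.07Q = 237.34 - 4.37Q → Q_m = 34.1085.
Social marginal cost = private MC + MEC = 54.49 + 1.32Q.
Set SMC = demand: 54.49 + 1.32Q = 237.34 - 4.37Q → Q* = 32.1353.
Height of the DWL triangle at Q_m is SMC(Q_m) − demand(Q_m) = MEC(Q_m) = 11.2271.
DWL = ½ × 1.9732 × 11.2271 = 11.0767.

DWL = 11.08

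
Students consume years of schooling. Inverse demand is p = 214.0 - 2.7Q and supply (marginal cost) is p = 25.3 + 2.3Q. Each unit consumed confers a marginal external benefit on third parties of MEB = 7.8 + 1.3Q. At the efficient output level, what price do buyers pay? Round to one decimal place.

P = 70.6

Social marginal benefit = demand + MEB = 221.8 - 1.4Q.
Set SMB = MC: 221.8 - 1.4Q = 25.3 + 2.3Q → Q* = 53.1081.
Consumer price on the demand curve at Q*: 214.0 − 2.7×53.1081 = 70.6081.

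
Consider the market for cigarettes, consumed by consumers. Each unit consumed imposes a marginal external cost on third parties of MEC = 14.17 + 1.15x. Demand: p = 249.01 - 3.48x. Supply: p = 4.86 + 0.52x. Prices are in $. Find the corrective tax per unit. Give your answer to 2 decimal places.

tax = $65.52 per unit

Social marginal benefit = demand − MEC = 234.84 - 4.63x.
Set SMB = MC: 234.84 - 4.63x = 4.86 + 0.52x → x* = 44.6563.
The Pigouvian tax equals MEC at x*: 14.17 + 1.15×44.6563 = 65.5247.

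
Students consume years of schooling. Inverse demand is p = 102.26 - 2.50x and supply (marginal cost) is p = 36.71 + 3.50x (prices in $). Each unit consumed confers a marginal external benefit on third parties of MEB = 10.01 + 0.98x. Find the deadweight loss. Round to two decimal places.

Market equilibrium (private): 36.71 + 3.50x = 102.26 - 2.50x → x_m = 10.9250.
Social marginal benefit = demand + MEB = 112.27 - 1.52x.
Set SMB = MC: 112.27 - 1.52x = 36.71 + 3.50x → x* = 15.0518.
The welfare-loss triangle has base |x_m − x*| and height MEB(x_m) (the vertical gap between SMB and MC is zero at x* and MEB at x_m).
DWL = ½ × 4.1268 × 20.7165 = 42.7464.

DWL = $42.75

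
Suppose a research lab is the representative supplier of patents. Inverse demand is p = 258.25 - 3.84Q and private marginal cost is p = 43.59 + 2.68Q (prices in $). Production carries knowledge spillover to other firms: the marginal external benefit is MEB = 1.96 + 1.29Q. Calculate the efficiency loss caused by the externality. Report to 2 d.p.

Market equilibrium (private): 43.59 + 2.68Q = 258.25 - 3.84Q → Q_m = 32.9233.
Social marginal cost = private MC − MEB = 41.63 + 1.39Q.
Set SMC = demand: 41.63 + 1.39Q = 258.25 - 3.84Q → Q* = 41.4187.
Between Q* and Q_m the wedge demand − SMC runs linearly from 0 to MEB(Q_m), so the loss is a triangle.
DWL = ½ × 8.4954 × 44.4311 = 188.7300.

DWL = $188.73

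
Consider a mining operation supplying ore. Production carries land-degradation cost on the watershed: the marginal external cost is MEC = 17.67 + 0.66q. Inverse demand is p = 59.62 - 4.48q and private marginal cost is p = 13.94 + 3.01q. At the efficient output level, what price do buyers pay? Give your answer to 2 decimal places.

Social marginal cost = private MC + MEC = 31.61 + 3.67q.
Set SMC = demand: 31.61 + 3.67q = 59.62 - 4.48q → q* = 3.4368.
Consumer price on the demand curve at q*: 59.62 − 4.48×3.4368 = 44.2231.

P = 44.22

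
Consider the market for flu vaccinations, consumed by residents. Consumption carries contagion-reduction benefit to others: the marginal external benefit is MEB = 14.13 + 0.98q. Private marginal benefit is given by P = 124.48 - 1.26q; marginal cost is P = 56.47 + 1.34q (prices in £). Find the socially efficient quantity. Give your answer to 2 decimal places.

q* = 50.70

Social marginal benefit = demand + MEB = 138.61 - 0.28q.
Set SMB = MC: 138.61 - 0.28q = 56.47 + 1.34q → q* = 50.7037.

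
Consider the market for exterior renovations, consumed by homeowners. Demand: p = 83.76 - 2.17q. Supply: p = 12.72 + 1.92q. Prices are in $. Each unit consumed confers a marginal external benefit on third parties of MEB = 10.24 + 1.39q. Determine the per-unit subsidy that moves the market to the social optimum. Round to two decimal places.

subsidy = $52.08 per unit

Social marginal benefit = demand + MEB = 94.00 - 0.78q.
Set SMB = MC: 94.00 - 0.78q = 12.72 + 1.92q → q* = 30.1037.
The Pigouvian subsidy equals MEB at q*: 10.24 + 1.39×30.1037 = 52.0841.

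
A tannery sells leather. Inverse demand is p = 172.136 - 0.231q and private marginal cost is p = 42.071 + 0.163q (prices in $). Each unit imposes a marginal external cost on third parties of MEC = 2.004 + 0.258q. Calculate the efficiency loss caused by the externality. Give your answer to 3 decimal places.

DWL = $5827.618

Market equilibrium (private): 42.071 + 0.163q = 172.136 - 0.231q → q_m = 330.1142.
Social marginal cost = private MC + MEC = 44.075 + 0.421q.
Set SMC = demand: 44.075 + 0.421q = 172.136 - 0.231q → q* = 196.4126.
Height of the DWL triangle at q_m is SMC(q_m) − demand(q_m) = MEC(q_m) = 87.1735.
DWL = ½ × 133.7016 × 87.1735 = 5827.6182.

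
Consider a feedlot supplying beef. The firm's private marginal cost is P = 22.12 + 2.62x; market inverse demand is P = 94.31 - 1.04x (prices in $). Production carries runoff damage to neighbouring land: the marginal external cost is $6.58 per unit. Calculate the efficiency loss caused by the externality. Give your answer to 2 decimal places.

Market equilibrium (private): 22.12 + 2.62x = 94.31 - 1.04x → x_m = 19.7240.
Social marginal cost = private MC + MEC = 28.70 + 2.62x.
Set SMC = demand: 28.70 + 2.62x = 94.31 - 1.04x → x* = 17.9262.
The welfare-loss triangle has base |x_m − x*| and height MEC(x_m) (the vertical gap between SMC and demand is zero at x* and MEC at x_m).
DWL = ½ × 1.7978 × 6.5800 = 5.9148.

DWL = $5.91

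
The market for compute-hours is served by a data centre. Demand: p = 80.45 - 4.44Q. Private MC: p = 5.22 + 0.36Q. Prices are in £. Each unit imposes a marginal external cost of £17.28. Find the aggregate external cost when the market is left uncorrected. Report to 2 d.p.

Market equilibrium (private): 5.22 + 0.36Q = 80.45 - 4.44Q → Q_m = 15.6729.
Total external cost = MEC × Q_m = 17.28 × 15.6729 = 270.8277.

£270.83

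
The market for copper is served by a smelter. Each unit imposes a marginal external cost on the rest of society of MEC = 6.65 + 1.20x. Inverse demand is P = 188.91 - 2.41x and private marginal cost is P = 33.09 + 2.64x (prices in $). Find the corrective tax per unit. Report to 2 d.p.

tax = $35.29 per unit

Social marginal cost = private MC + MEC = 39.74 + 3.84x.
Set SMC = demand: 39.74 + 3.84x = 188.91 - 2.41x → x* = 23.8672.
The Pigouvian tax equals MEC at x*: 6.65 + 1.20×23.8672 = 35.2906.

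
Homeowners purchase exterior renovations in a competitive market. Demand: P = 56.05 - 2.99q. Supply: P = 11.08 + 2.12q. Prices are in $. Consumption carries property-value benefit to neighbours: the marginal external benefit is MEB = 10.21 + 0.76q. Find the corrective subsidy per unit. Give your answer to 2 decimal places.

Social marginal benefit = demand + MEB = 66.26 - 2.23q.
Set SMB = MC: 66.26 - 2.23q = 11.08 + 2.12q → q* = 12.6851.
The Pigouvian subsidy equals MEB at q*: 10.21 + 0.76×12.6851 = 19.8507.

subsidy = $19.85 per unit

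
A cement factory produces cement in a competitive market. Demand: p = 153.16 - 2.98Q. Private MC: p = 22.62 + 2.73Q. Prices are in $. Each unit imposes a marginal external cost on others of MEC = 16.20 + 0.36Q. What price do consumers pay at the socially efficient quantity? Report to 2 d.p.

P = $97.03

Social marginal cost = private MC + MEC = 38.82 + 3.09Q.
Set SMC = demand: 38.82 + 3.09Q = 153.16 - 2.98Q → Q* = 18.8369.
Consumer price on the demand curve at Q*: 153.16 − 2.98×18.8369 = 97.0260.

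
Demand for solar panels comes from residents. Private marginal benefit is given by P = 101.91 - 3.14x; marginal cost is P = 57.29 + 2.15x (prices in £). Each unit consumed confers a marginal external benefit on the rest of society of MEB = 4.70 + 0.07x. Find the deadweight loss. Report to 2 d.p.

DWL = £2.68

Market equilibrium (private): 57.29 + 2.15x = 101.91 - 3.14x → x_m = 8.4348.
Social marginal benefit = demand + MEB = 106.61 - 3.07x.
Set SMB = MC: 106.61 - 3.07x = 57.29 + 2.15x → x* = 9.4483.
The loss is the area between SMB and MC from x* to x_m; with linear curves that's a triangle of height MEB(x_m).
DWL = ½ × 1.0135 × 5.2904 = 2.6809.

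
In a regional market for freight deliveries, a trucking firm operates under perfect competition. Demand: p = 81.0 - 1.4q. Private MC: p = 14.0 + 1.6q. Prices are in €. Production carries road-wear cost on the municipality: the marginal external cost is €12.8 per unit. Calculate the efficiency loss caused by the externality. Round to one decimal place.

Market equilibrium (private): 14.0 + 1.6q = 81.0 - 1.4q → q_m = 22.3333.
Social marginal cost = private MC + MEC = 26.8 + 1.6q.
Set SMC = demand: 26.8 + 1.6q = 81.0 - 1.4q → q* = 18.0667.
Height of the DWL triangle at q_m is SMC(q_m) − demand(q_m) = MEC(q_m) = 12.8000.
DWL = ½ × 4.2666 × 12.8000 = 27.3062.

DWL = €27.3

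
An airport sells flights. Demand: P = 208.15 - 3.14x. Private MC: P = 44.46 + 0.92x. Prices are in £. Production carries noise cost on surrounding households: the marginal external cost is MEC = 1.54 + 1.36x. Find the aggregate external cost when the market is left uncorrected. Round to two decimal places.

Market equilibrium (private): 44.46 + 0.92x = 208.15 - 3.14x → x_m = 40.3177.
Total external cost = ∫₀^{x_m} (1.54 + 1.36x) dx = 1.54×40.3177 + ½×1.36×40.3177² = 1167.4408.

£1167.44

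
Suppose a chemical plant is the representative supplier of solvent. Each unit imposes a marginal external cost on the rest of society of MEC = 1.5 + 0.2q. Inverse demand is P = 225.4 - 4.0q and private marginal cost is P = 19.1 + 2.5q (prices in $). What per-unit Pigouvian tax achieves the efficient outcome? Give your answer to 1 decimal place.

Social marginal cost = private MC + MEC = 20.6 + 2.7q.
Set SMC = demand: 20.6 + 2.7q = 225.4 - 4.0q → q* = 30.5672.
The Pigouvian tax equals MEC at q*: 1.5 + 0.2×30.5672 = 7.6134.

tax = $7.6 per unit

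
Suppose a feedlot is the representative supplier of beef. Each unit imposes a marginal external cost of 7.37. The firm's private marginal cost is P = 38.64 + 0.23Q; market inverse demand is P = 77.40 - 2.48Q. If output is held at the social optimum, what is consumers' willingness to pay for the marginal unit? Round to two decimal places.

Social marginal cost = private MC + MEC = 46.01 + 0.23Q.
Set SMC = demand: 46.01 + 0.23Q = 77.40 - 2.48Q → Q* = 11.5830.
Consumer price on the demand curve at Q*: 77.40 − 2.48×11.5830 = 48.6742.

P = 48.67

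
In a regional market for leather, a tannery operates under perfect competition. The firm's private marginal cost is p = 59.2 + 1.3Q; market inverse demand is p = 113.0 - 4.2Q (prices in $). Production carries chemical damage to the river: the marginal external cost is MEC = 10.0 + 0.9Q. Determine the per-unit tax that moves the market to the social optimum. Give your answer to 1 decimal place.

Social marginal cost = private MC + MEC = 69.2 + 2.2Q.
Set SMC = demand: 69.2 + 2.2Q = 113.0 - 4.2Q → Q* = 6.8438.
The Pigouvian tax equals MEC at Q*: 10.0 + 0.9×6.8438 = 16.1594.

tax = $16.2 per unit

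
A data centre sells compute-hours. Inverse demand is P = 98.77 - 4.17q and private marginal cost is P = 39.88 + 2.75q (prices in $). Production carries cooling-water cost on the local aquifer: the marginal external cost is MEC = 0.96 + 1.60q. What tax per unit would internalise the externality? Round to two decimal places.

tax = $11.84 per unit

Social marginal cost = private MC + MEC = 40.84 + 4.35q.
Set SMC = demand: 40.84 + 4.35q = 98.77 - 4.17q → q* = 6.7993.
The Pigouvian tax equals MEC at q*: 0.96 + 1.60×6.7993 = 11.8389.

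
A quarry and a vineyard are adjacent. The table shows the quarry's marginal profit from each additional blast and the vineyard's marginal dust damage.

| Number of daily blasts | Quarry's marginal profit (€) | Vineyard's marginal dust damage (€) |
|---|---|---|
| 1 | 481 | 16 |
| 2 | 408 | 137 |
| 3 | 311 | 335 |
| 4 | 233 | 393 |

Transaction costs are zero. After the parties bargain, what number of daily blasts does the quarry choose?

2

Bargaining reaches the level where marginal profit last exceeds marginal dust damage.
That holds through level 2 (408 ≥ 137) but not at 3 (311 < 335).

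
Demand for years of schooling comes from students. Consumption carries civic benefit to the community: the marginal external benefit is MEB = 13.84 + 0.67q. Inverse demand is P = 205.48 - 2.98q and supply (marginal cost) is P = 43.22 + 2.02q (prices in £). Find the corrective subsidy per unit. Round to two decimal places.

subsidy = £41.09 per unit

Social marginal benefit = demand + MEB = 219.32 - 2.31q.
Set SMB = MC: 219.32 - 2.31q = 43.22 + 2.02q → q* = 40.6697.
The Pigouvian subsidy equals MEB at q*: 13.84 + 0.67×40.6697 = 41.0887.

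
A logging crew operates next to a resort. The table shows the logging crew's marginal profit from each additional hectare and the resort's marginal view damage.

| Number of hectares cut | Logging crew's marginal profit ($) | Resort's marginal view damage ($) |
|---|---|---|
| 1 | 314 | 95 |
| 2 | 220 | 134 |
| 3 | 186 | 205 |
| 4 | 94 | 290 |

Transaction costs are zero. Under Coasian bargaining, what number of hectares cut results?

Bargaining reaches the level where marginal profit last exceeds marginal view damage.
That holds through level 2 (220 ≥ 134) but not at 3 (186 < 205).

2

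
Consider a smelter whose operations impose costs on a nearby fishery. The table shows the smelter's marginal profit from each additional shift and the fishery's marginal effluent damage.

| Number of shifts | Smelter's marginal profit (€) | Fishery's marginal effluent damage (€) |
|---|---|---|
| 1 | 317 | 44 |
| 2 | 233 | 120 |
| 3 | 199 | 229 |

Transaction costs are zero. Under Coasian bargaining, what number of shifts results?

Bargaining reaches the level where marginal profit last exceeds marginal effluent damage.
That holds through level 2 (233 ≥ 120) but not at 3 (199 < 229).

2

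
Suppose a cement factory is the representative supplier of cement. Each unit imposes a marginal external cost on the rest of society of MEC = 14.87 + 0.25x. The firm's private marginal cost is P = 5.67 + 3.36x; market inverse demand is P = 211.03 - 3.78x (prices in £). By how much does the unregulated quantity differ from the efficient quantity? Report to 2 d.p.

Market equilibrium (private): 5.67 + 3.36x = 211.03 - 3.78x → x_m = 28.7619.
Social marginal cost = private MC + MEC = 20.54 + 3.61x.
Set SMC = demand: 20.54 + 3.61x = 211.03 - 3.78x → x* = 25.7767.
Gap = |28.7619 − 25.7767| = 2.9852.

2.99 units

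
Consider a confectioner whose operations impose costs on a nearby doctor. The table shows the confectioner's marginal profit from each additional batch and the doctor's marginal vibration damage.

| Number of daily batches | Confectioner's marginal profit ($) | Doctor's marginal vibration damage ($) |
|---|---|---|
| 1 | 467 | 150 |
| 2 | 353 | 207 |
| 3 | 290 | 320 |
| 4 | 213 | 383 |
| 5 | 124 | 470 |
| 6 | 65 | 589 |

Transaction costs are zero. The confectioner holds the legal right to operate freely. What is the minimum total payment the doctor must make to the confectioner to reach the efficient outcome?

$692

Left alone the confectioner would choose level 6 (marginal profit stays positive).
Efficient level: k* = 2 (marginal profit ≥ marginal vibration damage through 2).
The doctor must at least cover the confectioner's forgone profit from cutting 6→2: 290 + 213 + 124 + 65 = 692.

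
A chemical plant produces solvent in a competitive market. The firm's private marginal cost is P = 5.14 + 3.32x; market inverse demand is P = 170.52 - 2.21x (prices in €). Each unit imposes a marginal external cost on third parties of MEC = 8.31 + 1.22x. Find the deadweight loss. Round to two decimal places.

DWL = €148.64

Market equilibrium (private): 5.14 + 3.32x = 170.52 - 2.21x → x_m = 29.9060.
Social marginal cost = private MC + MEC = 13.45 + 4.54x.
Set SMC = demand: 13.45 + 4.54x = 170.52 - 2.21x → x* = 23.2696.
The welfare-loss triangle has base |x_m − x*| and height MEC(x_m) (the vertical gap between SMC and demand is zero at x* and MEC at x_m).
DWL = ½ × 6.6364 × 44.7953 = 148.6398.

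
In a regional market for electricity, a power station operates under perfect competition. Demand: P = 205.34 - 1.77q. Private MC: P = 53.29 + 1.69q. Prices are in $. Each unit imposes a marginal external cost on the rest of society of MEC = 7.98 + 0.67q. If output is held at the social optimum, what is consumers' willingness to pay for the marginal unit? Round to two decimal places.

P = $143.60

Social marginal cost = private MC + MEC = 61.27 + 2.36q.
Set SMC = demand: 61.27 + 2.36q = 205.34 - 1.77q → q* = 34.8838.
Consumer price on the demand curve at q*: 205.34 − 1.77×34.8838 = 143.5957.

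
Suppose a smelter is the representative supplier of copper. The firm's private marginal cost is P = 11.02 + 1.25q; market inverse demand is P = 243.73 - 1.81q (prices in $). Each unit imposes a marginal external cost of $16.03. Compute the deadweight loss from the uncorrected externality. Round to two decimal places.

Market equilibrium (private): 11.02 + 1.25q = 243.73 - 1.81q → q_m = 76.0490.
Social marginal cost = private MC + MEC = 27.05 + 1.25q.
Set SMC = demand: 27.05 + 1.25q = 243.73 - 1.81q → q* = 70.8105.
The welfare-loss triangle has base |q_m − q*| and height MEC(q_m) (the vertical gap between SMC and demand is zero at q* and MEC at q_m).
DWL = ½ × 5.2385 × 16.0300 = 41.9866.

DWL = $41.99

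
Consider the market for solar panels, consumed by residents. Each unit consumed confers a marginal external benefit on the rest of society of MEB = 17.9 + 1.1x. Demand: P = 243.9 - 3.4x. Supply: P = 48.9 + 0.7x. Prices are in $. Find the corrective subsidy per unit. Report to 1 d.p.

Social marginal benefit = demand + MEB = 261.8 - 2.3x.
Set SMB = MC: 261.8 - 2.3x = 48.9 + 0.7x → x* = 70.9667.
The Pigouvian subsidy equals MEB at x*: 17.9 + 1.1×70.9667 = 95.9634.

subsidy = $96.0 per unit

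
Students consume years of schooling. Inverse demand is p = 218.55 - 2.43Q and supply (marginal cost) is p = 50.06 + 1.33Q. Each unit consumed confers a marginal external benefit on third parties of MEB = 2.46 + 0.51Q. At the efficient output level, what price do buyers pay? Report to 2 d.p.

P = 90.73

Social marginal benefit = demand + MEB = 221.01 - 1.92Q.
Set SMB = MC: 221.01 - 1.92Q = 50.06 + 1.33Q → Q* = 52.6000.
Consumer price on the demand curve at Q*: 218.55 − 2.43×52.6000 = 90.7320.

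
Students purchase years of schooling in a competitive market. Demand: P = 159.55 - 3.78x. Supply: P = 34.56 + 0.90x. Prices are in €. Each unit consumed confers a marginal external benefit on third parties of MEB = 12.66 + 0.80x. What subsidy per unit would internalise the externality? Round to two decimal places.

subsidy = €41.04 per unit

Social marginal benefit = demand + MEB = 172.21 - 2.98x.
Set SMB = MC: 172.21 - 2.98x = 34.56 + 0.90x → x* = 35.4768.
The Pigouvian subsidy equals MEB at x*: 12.66 + 0.80×35.4768 = 41.0414.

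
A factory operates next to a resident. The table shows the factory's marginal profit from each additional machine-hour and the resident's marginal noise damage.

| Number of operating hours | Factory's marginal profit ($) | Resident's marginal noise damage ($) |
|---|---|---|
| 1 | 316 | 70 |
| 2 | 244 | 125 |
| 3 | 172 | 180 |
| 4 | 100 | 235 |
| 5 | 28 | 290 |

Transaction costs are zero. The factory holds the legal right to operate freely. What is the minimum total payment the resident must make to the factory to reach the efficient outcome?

$300

Left alone the factory would choose level 5 (marginal profit stays positive).
Efficient level: k* = 2 (marginal profit ≥ marginal noise damage through 2).
The resident must at least cover the factory's forgone profit from cutting 5→2: 172 + 100 + 28 = 300.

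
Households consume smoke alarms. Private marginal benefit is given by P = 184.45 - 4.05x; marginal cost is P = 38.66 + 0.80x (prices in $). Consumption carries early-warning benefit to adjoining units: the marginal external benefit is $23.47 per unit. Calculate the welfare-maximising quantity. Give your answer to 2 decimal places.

x* = 34.90

Social marginal benefit = demand + MEB = 207.92 - 4.05x.
Set SMB = MC: 207.92 - 4.05x = 38.66 + 0.80x → x* = 34.8990.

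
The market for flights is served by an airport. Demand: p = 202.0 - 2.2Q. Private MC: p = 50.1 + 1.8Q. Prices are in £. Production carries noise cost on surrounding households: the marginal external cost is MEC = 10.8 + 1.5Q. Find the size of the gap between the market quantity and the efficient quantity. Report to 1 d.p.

Market equilibrium (private): 50.1 + 1.8Q = 202.0 - 2.2Q → Q_m = 37.9750.
Social marginal cost = private MC + MEC = 60.9 + 3.3Q.
Set SMC = demand: 60.9 + 3.3Q = 202.0 - 2.2Q → Q* = 25.6545.
Gap = |37.9750 − 25.6545| = 12.3205.

12.3 units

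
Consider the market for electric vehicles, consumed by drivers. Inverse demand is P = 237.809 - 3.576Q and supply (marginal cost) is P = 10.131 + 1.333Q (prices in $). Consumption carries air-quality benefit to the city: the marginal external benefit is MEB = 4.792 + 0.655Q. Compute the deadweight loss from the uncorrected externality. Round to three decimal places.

Market equilibrium (private): 10.131 + 1.333Q = 237.809 - 3.576Q → Q_m = 46.3797.
Social marginal benefit = demand + MEB = 242.601 - 2.921Q.
Set SMB = MC: 242.601 - 2.921Q = 10.131 + 1.333Q → Q* = 54.6474.
Between Q* and Q_m the wedge SMB − MC runs linearly from 0 to MEB(Q_m), so the loss is a triangle.
DWL = ½ × 8.2677 × 35.1707 = 145.3904.

DWL = $145.390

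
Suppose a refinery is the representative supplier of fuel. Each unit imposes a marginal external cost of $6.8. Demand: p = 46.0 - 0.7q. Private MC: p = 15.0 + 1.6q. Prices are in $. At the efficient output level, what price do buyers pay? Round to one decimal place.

Social marginal cost = private MC + MEC = 21.8 + 1.6q.
Set SMC = demand: 21.8 + 1.6q = 46.0 - 0.7q → q* = 10.5217.
Consumer price on the demand curve at q*: 46.0 − 0.7×10.5217 = 38.6348.

P = $38.6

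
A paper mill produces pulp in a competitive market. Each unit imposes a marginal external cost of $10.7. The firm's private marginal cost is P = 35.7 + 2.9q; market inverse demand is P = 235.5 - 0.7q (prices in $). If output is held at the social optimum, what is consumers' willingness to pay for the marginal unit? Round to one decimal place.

Social marginal cost = private MC + MEC = 46.4 + 2.9q.
Set SMC = demand: 46.4 + 2.9q = 235.5 - 0.7q → q* = 52.5278.
Consumer price on the demand curve at q*: 235.5 − 0.7×52.5278 = 198.7305.

P = $198.7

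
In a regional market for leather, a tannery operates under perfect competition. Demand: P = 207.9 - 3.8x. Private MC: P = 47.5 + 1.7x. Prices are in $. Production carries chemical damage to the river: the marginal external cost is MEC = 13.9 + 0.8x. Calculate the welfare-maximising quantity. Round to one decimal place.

x* = 23.3

Social marginal cost = private MC + MEC = 61.4 + 2.5x.
Set SMC = demand: 61.4 + 2.5x = 207.9 - 3.8x → x* = 23.2540.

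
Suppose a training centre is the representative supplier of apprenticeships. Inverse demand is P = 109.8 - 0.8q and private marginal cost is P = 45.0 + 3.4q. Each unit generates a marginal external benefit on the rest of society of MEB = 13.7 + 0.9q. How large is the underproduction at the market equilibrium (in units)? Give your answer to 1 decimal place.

Market equilibrium (private): 45.0 + 3.4q = 109.8 - 0.8q → q_m = 15.4286.
Social marginal cost = private MC − MEB = 31.3 + 2.5q.
Set SMC = demand: 31.3 + 2.5q = 109.8 - 0.8q → q* = 23.7879.
Gap = |15.4286 − 23.7879| = 8.3593.

8.4 units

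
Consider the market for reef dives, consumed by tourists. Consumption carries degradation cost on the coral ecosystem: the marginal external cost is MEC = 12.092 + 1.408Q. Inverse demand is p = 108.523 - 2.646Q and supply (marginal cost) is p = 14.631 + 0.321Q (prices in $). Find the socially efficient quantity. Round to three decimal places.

Social marginal benefit = demand − MEC = 96.431 - 4.054Q.
Set SMB = MC: 96.431 - 4.054Q = 14.631 + 0.321Q → Q* = 18.6971.

Q* = 18.697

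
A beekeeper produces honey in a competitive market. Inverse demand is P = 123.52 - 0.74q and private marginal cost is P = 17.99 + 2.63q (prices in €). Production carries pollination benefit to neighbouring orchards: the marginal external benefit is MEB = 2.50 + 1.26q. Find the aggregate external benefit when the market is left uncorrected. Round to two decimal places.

Market equilibrium (private): 17.99 + 2.63q = 123.52 - 0.74q → q_m = 31.3145.
Total external benefit = ∫₀^{q_m} (2.50 + 1.26q) dq = 2.50×31.3145 + ½×1.26×31.3145² = 696.0629.

€696.06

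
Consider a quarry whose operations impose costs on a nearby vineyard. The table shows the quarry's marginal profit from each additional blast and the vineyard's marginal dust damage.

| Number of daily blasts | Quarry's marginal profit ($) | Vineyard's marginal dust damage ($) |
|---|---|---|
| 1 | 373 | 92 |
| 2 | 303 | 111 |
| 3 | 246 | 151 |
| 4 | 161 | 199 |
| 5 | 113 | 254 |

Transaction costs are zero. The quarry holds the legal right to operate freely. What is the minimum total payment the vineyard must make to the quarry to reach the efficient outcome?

$274

Left alone the quarry would choose level 5 (marginal profit stays positive).
Efficient level: k* = 3 (marginal profit ≥ marginal dust damage through 3).
The vineyard must at least cover the quarry's forgone profit from cutting 5→3: 161 + 113 = 274.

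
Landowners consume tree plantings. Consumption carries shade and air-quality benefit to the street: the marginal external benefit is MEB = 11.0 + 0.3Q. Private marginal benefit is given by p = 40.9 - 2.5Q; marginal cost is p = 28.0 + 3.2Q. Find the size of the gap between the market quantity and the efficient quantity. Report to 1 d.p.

Market equilibrium (private): 28.0 + 3.2Q = 40.9 - 2.5Q → Q_m = 2.2632.
Social marginal benefit = demand + MEB = 51.9 - 2.2Q.
Set SMB = MC: 51.9 - 2.2Q = 28.0 + 3.2Q → Q* = 4.4259.
Gap = |2.2632 − 4.4259| = 2.1627.

2.2 units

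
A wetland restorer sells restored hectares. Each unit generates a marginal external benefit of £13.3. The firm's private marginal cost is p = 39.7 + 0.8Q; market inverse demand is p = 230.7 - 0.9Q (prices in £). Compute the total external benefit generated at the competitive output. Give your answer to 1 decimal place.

£1494.3

Market equilibrium (private): 39.7 + 0.8Q = 230.7 - 0.9Q → Q_m = 112.3529.
Total external benefit = MEB × Q_m = 13.3 × 112.3529 = 1494.2936.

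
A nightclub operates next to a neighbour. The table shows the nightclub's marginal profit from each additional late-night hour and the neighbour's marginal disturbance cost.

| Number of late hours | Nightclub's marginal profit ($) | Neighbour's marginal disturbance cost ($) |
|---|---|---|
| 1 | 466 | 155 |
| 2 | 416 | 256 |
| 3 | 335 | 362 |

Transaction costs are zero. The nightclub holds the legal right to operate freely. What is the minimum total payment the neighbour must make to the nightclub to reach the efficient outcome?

$335

Left alone the nightclub would choose level 3 (marginal profit stays positive).
Efficient level: k* = 2 (marginal profit ≥ marginal disturbance cost through 2).
The neighbour must at least cover the nightclub's forgone profit from cutting 3→2: 335 = 335.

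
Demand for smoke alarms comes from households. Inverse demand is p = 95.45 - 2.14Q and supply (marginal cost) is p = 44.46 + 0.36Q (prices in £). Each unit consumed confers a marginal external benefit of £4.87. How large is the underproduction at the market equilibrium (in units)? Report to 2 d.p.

1.95 units

Market equilibrium (private): 44.46 + 0.36Q = 95.45 - 2.14Q → Q_m = 20.3960.
Social marginal benefit = demand + MEB = 100.32 - 2.14Q.
Set SMB = MC: 100.32 - 2.14Q = 44.46 + 0.36Q → Q* = 22.3440.
Gap = |20.3960 − 22.3440| = 1.9480.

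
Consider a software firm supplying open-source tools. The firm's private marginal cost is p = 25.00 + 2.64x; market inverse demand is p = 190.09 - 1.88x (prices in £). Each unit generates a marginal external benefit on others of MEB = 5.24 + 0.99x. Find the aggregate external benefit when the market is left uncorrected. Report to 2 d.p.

£851.73

Market equilibrium (private): 25.00 + 2.64x = 190.09 - 1.88x → x_m = 36.5243.
Total external benefit = ∫₀^{x_m} (5.24 + 0.99x) dx = 5.24×36.5243 + ½×0.99×36.5243² = 851.7295.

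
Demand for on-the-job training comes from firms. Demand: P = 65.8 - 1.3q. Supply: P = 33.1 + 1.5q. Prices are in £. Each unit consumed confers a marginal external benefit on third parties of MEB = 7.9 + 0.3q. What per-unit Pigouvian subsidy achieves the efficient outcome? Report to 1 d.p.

subsidy = £12.8 per unit

Social marginal benefit = demand + MEB = 73.7 - q.
Set SMB = MC: 73.7 - q = 33.1 + 1.5q → q* = 16.2400.
The Pigouvian subsidy equals MEB at q*: 7.9 + 0.3×16.2400 = 12.7720.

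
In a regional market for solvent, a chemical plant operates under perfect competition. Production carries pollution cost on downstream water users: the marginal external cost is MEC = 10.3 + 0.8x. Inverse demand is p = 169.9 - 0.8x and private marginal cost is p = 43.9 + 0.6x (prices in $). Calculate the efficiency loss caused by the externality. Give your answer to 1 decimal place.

DWL = $1539.4

Market equilibrium (private): 43.9 + 0.6x = 169.9 - 0.8x → x_m = 90.0000.
Social marginal cost = private MC + MEC = 54.2 + 1.4x.
Set SMC = demand: 54.2 + 1.4x = 169.9 - 0.8x → x* = 52.5909.
Height of the DWL triangle at x_m is SMC(x_m) − demand(x_m) = MEC(x_m) = 82.3000.
DWL = ½ × 37.4091 × 82.3000 = 1539.3845.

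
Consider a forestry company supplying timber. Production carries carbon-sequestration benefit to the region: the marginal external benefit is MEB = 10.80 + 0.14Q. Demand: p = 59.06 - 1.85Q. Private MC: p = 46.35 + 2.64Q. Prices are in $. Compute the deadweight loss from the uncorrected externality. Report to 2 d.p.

Market equilibrium (private): 46.35 + 2.64Q = 59.06 - 1.85Q → Q_m = 2.8307.
Social marginal cost = private MC − MEB = 35.55 + 2.50Q.
Set SMC = demand: 35.55 + 2.50Q = 59.06 - 1.85Q → Q* = 5.4046.
Height of the DWL triangle at Q_m is demand(Q_m) − SMC(Q_m) = MEB(Q_m) = 11.1963.
DWL = ½ × 2.5739 × 11.1963 = 14.4091.

DWL = $14.41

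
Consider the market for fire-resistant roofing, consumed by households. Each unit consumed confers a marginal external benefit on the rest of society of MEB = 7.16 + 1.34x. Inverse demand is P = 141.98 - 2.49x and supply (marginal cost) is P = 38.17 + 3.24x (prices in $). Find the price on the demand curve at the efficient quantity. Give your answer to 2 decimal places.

Social marginal benefit = demand + MEB = 149.14 - 1.15x.
Set SMB = MC: 149.14 - 1.15x = 38.17 + 3.24x → x* = 25.2779.
Consumer price on the demand curve at x*: 141.98 − 2.49×25.2779 = 79.0380.

P = $79.04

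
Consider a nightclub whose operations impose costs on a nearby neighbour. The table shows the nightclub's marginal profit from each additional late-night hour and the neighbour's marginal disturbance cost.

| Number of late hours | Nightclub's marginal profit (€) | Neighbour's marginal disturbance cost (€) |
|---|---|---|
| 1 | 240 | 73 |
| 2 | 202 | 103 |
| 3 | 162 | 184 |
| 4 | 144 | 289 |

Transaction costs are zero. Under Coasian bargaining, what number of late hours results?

Bargaining reaches the level where marginal profit last exceeds marginal disturbance cost.
That holds through level 2 (202 ≥ 103) but not at 3 (162 < 184).

2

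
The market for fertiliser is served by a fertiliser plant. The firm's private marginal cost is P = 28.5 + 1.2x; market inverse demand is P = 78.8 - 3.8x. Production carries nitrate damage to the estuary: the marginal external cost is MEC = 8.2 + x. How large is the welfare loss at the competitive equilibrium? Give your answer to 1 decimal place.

Market equilibrium (private): 28.5 + 1.2x = 78.8 - 3.8x → x_m = 10.0600.
Social marginal cost = private MC + MEC = 36.7 + 2.2x.
Set SMC = demand: 36.7 + 2.2x = 78.8 - 3.8x → x* = 7.0167.
The welfare-loss triangle has base |x_m − x*| and height MEC(x_m) (the vertical gap between SMC and demand is zero at x* and MEC at x_m).
DWL = ½ × 3.0433 × 18.2600 = 27.7853.

DWL = 27.8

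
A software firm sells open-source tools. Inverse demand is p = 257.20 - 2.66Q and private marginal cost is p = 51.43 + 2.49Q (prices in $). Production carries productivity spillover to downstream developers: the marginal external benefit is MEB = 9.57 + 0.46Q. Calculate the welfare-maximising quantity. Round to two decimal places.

Social marginal cost = private MC − MEB = 41.86 + 2.03Q.
Set SMC = demand: 41.86 + 2.03Q = 257.20 - 2.66Q → Q* = 45.9147.

Q* = 45.91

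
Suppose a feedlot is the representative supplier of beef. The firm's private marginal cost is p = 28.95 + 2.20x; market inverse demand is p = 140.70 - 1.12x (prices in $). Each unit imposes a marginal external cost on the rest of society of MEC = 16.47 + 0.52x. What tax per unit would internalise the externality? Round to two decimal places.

Social marginal cost = private MC + MEC = 45.42 + 2.72x.
Set SMC = demand: 45.42 + 2.72x = 140.70 - 1.12x → x* = 24.8125.
The Pigouvian tax equals MEC at x*: 16.47 + 0.52×24.8125 = 29.3725.

tax = $29.37 per unit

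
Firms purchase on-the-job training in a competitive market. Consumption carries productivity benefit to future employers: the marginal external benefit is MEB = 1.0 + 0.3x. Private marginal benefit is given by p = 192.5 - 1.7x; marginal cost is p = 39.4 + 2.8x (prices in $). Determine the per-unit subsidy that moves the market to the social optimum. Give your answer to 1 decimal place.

subsidy = $12.0 per unit

Social marginal benefit = demand + MEB = 193.5 - 1.4x.
Set SMB = MC: 193.5 - 1.4x = 39.4 + 2.8x → x* = 36.6905.
The Pigouvian subsidy equals MEB at x*: 1.0 + 0.3×36.6905 = 12.0072.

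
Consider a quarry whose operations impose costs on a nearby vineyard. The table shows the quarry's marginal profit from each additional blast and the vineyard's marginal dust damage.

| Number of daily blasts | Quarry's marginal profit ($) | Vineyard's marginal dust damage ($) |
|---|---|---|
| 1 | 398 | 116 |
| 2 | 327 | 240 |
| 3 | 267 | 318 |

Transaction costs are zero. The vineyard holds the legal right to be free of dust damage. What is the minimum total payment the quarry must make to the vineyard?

$356

Efficient level: marginal profit ≥ marginal dust damage through level 2, so k* = 2.
With the vineyard holding the right, the quarry must at least compensate total damage at k*: 116 + 240 = 356.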